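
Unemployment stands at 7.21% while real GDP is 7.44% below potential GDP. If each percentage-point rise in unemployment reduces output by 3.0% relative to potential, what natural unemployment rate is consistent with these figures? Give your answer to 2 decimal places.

From Okun's law, u - u* = -(output gap)/β = -(-7.44)/3.0 = 2.48 points.
So u* = 7.21 - 2.48 = 4.73%.

4.73%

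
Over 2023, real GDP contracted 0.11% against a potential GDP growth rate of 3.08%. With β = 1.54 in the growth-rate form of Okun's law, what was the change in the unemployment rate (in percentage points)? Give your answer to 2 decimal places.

2.07 percentage points

Growth-rate Okun's law: g_Y = g_Y* - β × Δu, so Δu = (g_Y* - g_Y)/β.
Δu = (3.08 + 0.11)/1.54 = 3.19/1.54 = 2.07 percentage points.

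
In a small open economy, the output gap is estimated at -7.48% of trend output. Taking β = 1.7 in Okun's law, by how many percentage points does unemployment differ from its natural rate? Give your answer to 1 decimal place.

4.4 percentage points

Okun's law: output gap = -β × (u - u*), so u - u* = -(output gap)/β.
u - u* = -(-7.48)/1.7 = 4.4 percentage points.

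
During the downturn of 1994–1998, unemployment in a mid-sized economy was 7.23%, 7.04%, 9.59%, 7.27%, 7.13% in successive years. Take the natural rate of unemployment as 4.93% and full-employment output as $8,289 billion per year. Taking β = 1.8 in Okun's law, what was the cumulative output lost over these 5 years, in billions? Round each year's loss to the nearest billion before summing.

Year 1994: gap = -1.8 × (7.23 - 4.93) = -4.14%, loss ≈ 8289 × 4.14/100 ≈ 343.
Year 1995: gap = -1.8 × (7.04 - 4.93) = -3.798%, loss ≈ 8289 × 3.798/100 ≈ 315.
Year 1996: gap = -1.8 × (9.59 - 4.93) = -8.388%, loss ≈ 8289 × 8.388/100 ≈ 695.
Year 1997: gap = -1.8 × (7.27 - 4.93) = -4.212%, loss ≈ 8289 × 4.212/100 ≈ 349.
Year 1998: gap = -1.8 × (7.13 - 4.93) = -3.96%, loss ≈ 8289 × 3.96/100 ≈ 328.
Total lost output = 343 + 315 + 695 + 349 + 328 = 2030 billion.

$2,030 billion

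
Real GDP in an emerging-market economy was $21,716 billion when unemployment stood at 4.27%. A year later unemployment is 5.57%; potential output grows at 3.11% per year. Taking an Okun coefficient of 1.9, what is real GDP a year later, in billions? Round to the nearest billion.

Δu = 5.57 - 4.27 = 1.3 points.
Okun's law (growth form): g_Y = g_Y* - β × Δu = 3.11 - 1.9 × (1.30) = 3.11 - 2.47 = 0.64%.
Real GDP in the next year = 21716 × (1 + 0.64/100) = 21716 × 1.0064 ≈ 21855 billion.

$21,855 billion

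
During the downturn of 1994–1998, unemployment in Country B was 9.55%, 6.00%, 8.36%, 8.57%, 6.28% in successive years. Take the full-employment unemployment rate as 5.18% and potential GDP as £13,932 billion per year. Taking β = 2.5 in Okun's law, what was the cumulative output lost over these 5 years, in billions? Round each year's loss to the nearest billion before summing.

Year 1994: gap = -2.5 × (9.55 - 5.18) = -10.925%, loss ≈ 13932 × 10.925/100 ≈ 1522.
Year 1995: gap = -2.5 × (6 - 5.18) = -2.05%, loss ≈ 13932 × 2.05/100 ≈ 286.
Year 1996: gap = -2.5 × (8.36 - 5.18) = -7.95%, loss ≈ 13932 × 7.95/100 ≈ 1108.
Year 1997: gap = -2.5 × (8.57 - 5.18) = -8.475%, loss ≈ 13932 × 8.475/100 ≈ 1181.
Year 1998: gap = -2.5 × (6.28 - 5.18) = -2.75%, loss ≈ 13932 × 2.75/100 ≈ 383.
Total lost output = 1522 + 286 + 1108 + 1181 + 383 = 4480 billion.

£4,480 billion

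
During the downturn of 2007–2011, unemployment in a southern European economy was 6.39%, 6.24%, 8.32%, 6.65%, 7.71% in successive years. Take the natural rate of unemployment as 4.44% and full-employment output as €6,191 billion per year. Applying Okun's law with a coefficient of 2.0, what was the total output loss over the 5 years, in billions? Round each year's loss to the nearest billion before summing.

Year 2007: gap = -2.0 × (6.39 - 4.44) = -3.9%, loss ≈ 6191 × 3.9/100 ≈ 241.
Year 2008: gap = -2.0 × (6.24 - 4.44) = -3.6%, loss ≈ 6191 × 3.6/100 ≈ 223.
Year 2009: gap = -2.0 × (8.32 - 4.44) = -7.76%, loss ≈ 6191 × 7.76/100 ≈ 480.
Year 2010: gap = -2.0 × (6.65 - 4.44) = -4.42%, loss ≈ 6191 × 4.42/100 ≈ 274.
Year 2011: gap = -2.0 × (7.71 - 4.44) = -6.54%, loss ≈ 6191 × 6.54/100 ≈ 405.
Total lost output = 241 + 223 + 480 + 274 + 405 = 1623 billion.

€1,623 billion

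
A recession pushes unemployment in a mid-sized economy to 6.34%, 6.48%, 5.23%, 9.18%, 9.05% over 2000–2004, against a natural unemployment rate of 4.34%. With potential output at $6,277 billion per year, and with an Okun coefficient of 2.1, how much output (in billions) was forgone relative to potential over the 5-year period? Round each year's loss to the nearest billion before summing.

Year 2000: gap = -2.1 × (6.34 - 4.34) = -4.2%, loss ≈ 6277 × 4.2/100 ≈ 264.
Year 2001: gap = -2.1 × (6.48 - 4.34) = -4.494%, loss ≈ 6277 × 4.494/100 ≈ 282.
Year 2002: gap = -2.1 × (5.23 - 4.34) = -1.869%, loss ≈ 6277 × 1.869/100 ≈ 117.
Year 2003: gap = -2.1 × (9.18 - 4.34) = -10.164%, loss ≈ 6277 × 10.164/100 ≈ 638.
Year 2004: gap = -2.1 × (9.05 - 4.34) = -9.891%, loss ≈ 6277 × 9.891/100 ≈ 621.
Total lost output = 264 + 282 + 117 + 638 + 621 = 1922 billion.

$1,922 billion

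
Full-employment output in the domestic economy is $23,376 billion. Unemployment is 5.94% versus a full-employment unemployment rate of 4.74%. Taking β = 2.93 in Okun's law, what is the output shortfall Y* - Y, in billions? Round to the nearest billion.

$822 billion

Output gap = -2.93 × (5.94 - 4.74) = -2.93 × 1.2 = -3.516%.
Actual GDP ≈ 23376 × 0.96484 ≈ 22554 billion, so the shortfall is 23376 - 22554 = 822 billion.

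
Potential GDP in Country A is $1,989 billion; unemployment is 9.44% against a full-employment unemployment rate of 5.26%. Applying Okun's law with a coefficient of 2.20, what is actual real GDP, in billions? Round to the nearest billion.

Unemployment gap = 9.44 - 5.26 = 4.18 points, so the output gap is -2.2 × 4.18 = -9.196%.
Actual GDP = 1989 × (1 - 9.196/100) = 1989 × 0.90804 ≈ 1806 billion.

$1,806 billion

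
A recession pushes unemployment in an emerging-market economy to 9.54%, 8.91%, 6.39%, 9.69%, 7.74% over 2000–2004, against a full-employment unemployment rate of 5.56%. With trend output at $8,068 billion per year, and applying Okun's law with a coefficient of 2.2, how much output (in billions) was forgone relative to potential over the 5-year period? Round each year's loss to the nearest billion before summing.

Year 2000: gap = -2.2 × (9.54 - 5.56) = -8.756%, loss ≈ 8068 × 8.756/100 ≈ 706.
Year 2001: gap = -2.2 × (8.91 - 5.56) = -7.37%, loss ≈ 8068 × 7.37/100 ≈ 595.
Year 2002: gap = -2.2 × (6.39 - 5.56) = -1.826%, loss ≈ 8068 × 1.826/100 ≈ 147.
Year 2003: gap = -2.2 × (9.69 - 5.56) = -9.086%, loss ≈ 8068 × 9.086/100 ≈ 733.
Year 2004: gap = -2.2 × (7.74 - 5.56) = -4.796%, loss ≈ 8068 × 4.796/100 ≈ 387.
Total lost output = 706 + 595 + 147 + 733 + 387 = 2568 billion.

$2,568 billion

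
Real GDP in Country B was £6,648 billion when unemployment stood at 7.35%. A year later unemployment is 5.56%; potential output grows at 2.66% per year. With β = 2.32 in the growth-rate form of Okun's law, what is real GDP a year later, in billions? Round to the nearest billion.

£7,101 billion

Δu = 5.56 - 7.35 = -1.79 points.
Okun's law (growth form): g_Y = g_Y* - β × Δu = 2.66 - 2.32 × (-1.79) = 2.66 + 4.1528 = 6.8128%.
Real GDP in the next year = 6648 × (1 + 6.8128/100) = 6648 × 1.068128 ≈ 7101 billion.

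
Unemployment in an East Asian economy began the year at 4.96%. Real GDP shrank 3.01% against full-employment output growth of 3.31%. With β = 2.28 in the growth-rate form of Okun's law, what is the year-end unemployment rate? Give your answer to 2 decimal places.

7.73%

Growth-rate Okun's law: g_Y = g_Y* - β × Δu, so Δu = (g_Y* - g_Y)/β.
Δu = (3.31 + 3.01)/2.28 = 6.32/2.28 = 2.77 percentage points.
Year-end unemployment = 4.96 + 2.77 = 7.73%.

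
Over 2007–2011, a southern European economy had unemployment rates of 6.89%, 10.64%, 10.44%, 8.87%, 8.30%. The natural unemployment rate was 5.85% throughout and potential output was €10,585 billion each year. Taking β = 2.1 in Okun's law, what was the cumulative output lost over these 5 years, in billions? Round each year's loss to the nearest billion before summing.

€3,532 billion

Year 2007: gap = -2.1 × (6.89 - 5.85) = -2.184%, loss ≈ 10585 × 2.184/100 ≈ 231.
Year 2008: gap = -2.1 × (10.64 - 5.85) = -10.059%, loss ≈ 10585 × 10.059/100 ≈ 1065.
Year 2009: gap = -2.1 × (10.44 - 5.85) = -9.639%, loss ≈ 10585 × 9.639/100 ≈ 1020.
Year 2010: gap = -2.1 × (8.87 - 5.85) = -6.342%, loss ≈ 10585 × 6.342/100 ≈ 671.
Year 2011: gap = -2.1 × (8.3 - 5.85) = -5.145%, loss ≈ 10585 × 5.145/100 ≈ 545.
Total lost output = 231 + 1065 + 1020 + 671 + 545 = 3532 billion.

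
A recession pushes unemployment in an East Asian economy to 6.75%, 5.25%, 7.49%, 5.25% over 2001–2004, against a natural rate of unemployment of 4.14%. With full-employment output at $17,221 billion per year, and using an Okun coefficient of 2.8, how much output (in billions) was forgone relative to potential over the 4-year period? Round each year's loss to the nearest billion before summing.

$3,944 billion

Year 2001: gap = -2.8 × (6.75 - 4.14) = -7.308%, loss ≈ 17221 × 7.308/100 ≈ 1259.
Year 2002: gap = -2.8 × (5.25 - 4.14) = -3.108%, loss ≈ 17221 × 3.108/100 ≈ 535.
Year 2003: gap = -2.8 × (7.49 - 4.14) = -9.38%, loss ≈ 17221 × 9.38/100 ≈ 1615.
Year 2004: gap = -2.8 × (5.25 - 4.14) = -3.108%, loss ≈ 17221 × 3.108/100 ≈ 535.
Total lost output = 1259 + 535 + 1615 + 535 = 3944 billion.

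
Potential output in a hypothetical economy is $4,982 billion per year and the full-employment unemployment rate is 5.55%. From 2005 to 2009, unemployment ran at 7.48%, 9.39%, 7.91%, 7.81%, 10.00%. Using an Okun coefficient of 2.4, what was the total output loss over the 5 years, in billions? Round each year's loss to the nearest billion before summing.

$1,774 billion

Year 2005: gap = -2.4 × (7.48 - 5.55) = -4.632%, loss ≈ 4982 × 4.632/100 ≈ 231.
Year 2006: gap = -2.4 × (9.39 - 5.55) = -9.216%, loss ≈ 4982 × 9.216/100 ≈ 459.
Year 2007: gap = -2.4 × (7.91 - 5.55) = -5.664%, loss ≈ 4982 × 5.664/100 ≈ 282.
Year 2008: gap = -2.4 × (7.81 - 5.55) = -5.424%, loss ≈ 4982 × 5.424/100 ≈ 270.
Year 2009: gap = -2.4 × (10 - 5.55) = -10.68%, loss ≈ 4982 × 10.68/100 ≈ 532.
Total lost output = 231 + 459 + 282 + 270 + 532 = 1774 billion.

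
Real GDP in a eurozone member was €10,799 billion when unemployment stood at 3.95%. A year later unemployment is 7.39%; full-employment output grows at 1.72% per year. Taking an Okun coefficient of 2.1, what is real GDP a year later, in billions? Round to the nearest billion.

€10,205 billion

Δu = 7.39 - 3.95 = 3.44 points.
Okun's law (growth form): g_Y = g_Y* - β × Δu = 1.72 - 2.1 × (3.44) = 1.72 - 7.224 = -5.504%.
Real GDP in the next year = 10799 × (1 - 5.504/100) = 10799 × 0.94496 ≈ 10205 billion.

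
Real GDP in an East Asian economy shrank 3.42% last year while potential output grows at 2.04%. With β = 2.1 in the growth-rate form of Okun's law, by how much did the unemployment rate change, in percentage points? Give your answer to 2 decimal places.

Growth-rate Okun's law: g_Y = g_Y* - β × Δu, so Δu = (g_Y* - g_Y)/β.
Δu = (2.04 + 3.42)/2.1 = 5.46/2.1 = 2.60 percentage points.

2.60 percentage points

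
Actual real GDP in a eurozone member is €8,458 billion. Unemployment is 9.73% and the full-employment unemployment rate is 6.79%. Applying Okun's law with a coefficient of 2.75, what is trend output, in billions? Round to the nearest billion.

€9,202 billion

Unemployment gap = 9.73 - 6.79 = 2.94 points, so output gap = -2.75 × 2.94 = -8.085%.
Since Y = Y* × (1 + gap/100), Y* = 8458/0.91915 ≈ 9202 billion.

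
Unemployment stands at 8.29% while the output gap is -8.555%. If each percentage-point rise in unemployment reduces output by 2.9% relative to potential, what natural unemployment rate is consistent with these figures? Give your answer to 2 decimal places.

From Okun's law, u - u* = -(output gap)/β = -(-8.555)/2.9 = 2.95 points.
So u* = 8.29 - 2.95 = 5.34%.

5.34%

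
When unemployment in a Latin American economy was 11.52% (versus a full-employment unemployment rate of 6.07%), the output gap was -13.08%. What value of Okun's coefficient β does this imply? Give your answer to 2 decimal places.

Okun's law: output gap = -β × (u - u*).
-13.08 = -β × (11.52 - 6.07) = -β × 5.45, so β = 13.08/5.45 = 2.40.

β ≈ 2.40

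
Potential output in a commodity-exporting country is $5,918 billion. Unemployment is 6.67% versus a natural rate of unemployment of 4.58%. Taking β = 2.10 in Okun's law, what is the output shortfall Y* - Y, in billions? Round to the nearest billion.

$260 billion

Output gap = -2.10 × (6.67 - 4.58) = -2.1 × 2.09 = -4.389%.
Actual GDP ≈ 5918 × 0.95611 ≈ 5658 billion, so the shortfall is 5918 - 5658 = 260 billion.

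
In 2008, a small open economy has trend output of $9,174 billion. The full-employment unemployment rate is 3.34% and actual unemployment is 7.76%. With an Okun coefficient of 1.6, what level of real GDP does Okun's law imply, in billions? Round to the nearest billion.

$8,525 billion

Unemployment gap = 7.76 - 3.34 = 4.42 points, so the output gap is -1.6 × 4.42 = -7.072%.
Actual GDP = 9174 × (1 - 7.072/100) = 9174 × 0.92928 ≈ 8525 billion.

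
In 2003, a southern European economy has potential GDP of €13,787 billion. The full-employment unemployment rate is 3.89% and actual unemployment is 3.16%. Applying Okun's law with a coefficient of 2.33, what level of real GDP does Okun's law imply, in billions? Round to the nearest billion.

€14,022 billion

Unemployment gap = 3.16 - 3.89 = -0.73 points, so the output gap is -2.33 × (-0.73) = 1.7009%.
Actual GDP = 13787 × (1 + 1.7009/100) = 13787 × 1.017009 ≈ 14022 billion.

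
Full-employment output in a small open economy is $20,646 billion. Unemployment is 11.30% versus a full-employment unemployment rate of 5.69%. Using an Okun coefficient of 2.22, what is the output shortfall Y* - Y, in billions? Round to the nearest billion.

$2,571 billion

Output gap = -2.22 × (11.3 - 5.69) = -2.22 × 5.61 = -12.4542%.
Actual GDP ≈ 20646 × 0.875458 ≈ 18075 billion, so the shortfall is 20646 - 18075 = 2571 billion.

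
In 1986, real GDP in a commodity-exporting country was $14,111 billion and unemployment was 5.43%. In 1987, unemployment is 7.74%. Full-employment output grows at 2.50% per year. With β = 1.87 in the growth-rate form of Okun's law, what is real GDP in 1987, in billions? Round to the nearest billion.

$13,854 billion

Δu = 7.74 - 5.43 = 2.31 points.
Okun's law (growth form): g_Y = g_Y* - β × Δu = 2.50 - 1.87 × (2.31) = 2.5 - 4.3197 = -1.8197%.
Real GDP in the next year = 14111 × (1 - 1.8197/100) = 14111 × 0.981803 ≈ 13854 billion.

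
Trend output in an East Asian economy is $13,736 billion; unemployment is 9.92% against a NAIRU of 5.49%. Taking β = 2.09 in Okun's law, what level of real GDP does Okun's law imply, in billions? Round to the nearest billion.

$12,464 billion

Unemployment gap = 9.92 - 5.49 = 4.43 points, so the output gap is -2.09 × 4.43 = -9.2587%.
Actual GDP = 13736 × (1 - 9.2587/100) = 13736 × 0.907413 ≈ 12464 billion.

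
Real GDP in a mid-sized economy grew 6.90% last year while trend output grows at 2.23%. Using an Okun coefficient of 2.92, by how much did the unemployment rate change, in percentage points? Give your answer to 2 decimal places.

Growth-rate Okun's law: g_Y = g_Y* - β × Δu, so Δu = (g_Y* - g_Y)/β.
Δu = (2.23 - 6.9)/2.92 = -4.67/2.92 = -1.60 percentage points.

-1.60 percentage points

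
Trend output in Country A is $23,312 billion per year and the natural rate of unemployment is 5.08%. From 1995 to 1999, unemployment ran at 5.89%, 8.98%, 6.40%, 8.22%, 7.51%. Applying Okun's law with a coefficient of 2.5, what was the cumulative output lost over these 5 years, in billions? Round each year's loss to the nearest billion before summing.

Year 1995: gap = -2.5 × (5.89 - 5.08) = -2.025%, loss ≈ 23312 × 2.025/100 ≈ 472.
Year 1996: gap = -2.5 × (8.98 - 5.08) = -9.75%, loss ≈ 23312 × 9.75/100 ≈ 2273.
Year 1997: gap = -2.5 × (6.4 - 5.08) = -3.3%, loss ≈ 23312 × 3.3/100 ≈ 769.
Year 1998: gap = -2.5 × (8.22 - 5.08) = -7.85%, loss ≈ 23312 × 7.85/100 ≈ 1830.
Year 1999: gap = -2.5 × (7.51 - 5.08) = -6.075%, loss ≈ 23312 × 6.075/100 ≈ 1416.
Total lost output = 472 + 2273 + 769 + 1830 + 1416 = 6760 billion.

$6,760 billion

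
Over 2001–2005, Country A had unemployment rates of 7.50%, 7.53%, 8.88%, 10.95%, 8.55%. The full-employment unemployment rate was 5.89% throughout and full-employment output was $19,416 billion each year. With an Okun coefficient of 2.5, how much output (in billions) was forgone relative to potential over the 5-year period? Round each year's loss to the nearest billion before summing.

Year 2001: gap = -2.5 × (7.5 - 5.89) = -4.025%, loss ≈ 19416 × 4.025/100 ≈ 781.
Year 2002: gap = -2.5 × (7.53 - 5.89) = -4.1%, loss ≈ 19416 × 4.1/100 ≈ 796.
Year 2003: gap = -2.5 × (8.88 - 5.89) = -7.475%, loss ≈ 19416 × 7.475/100 ≈ 1451.
Year 2004: gap = -2.5 × (10.95 - 5.89) = -12.65%, loss ≈ 19416 × 12.65/100 ≈ 2456.
Year 2005: gap = -2.5 × (8.55 - 5.89) = -6.65%, loss ≈ 19416 × 6.65/100 ≈ 1291.
Total lost output = 781 + 796 + 1451 + 2456 + 1291 = 6775 billion.

$6,775 billion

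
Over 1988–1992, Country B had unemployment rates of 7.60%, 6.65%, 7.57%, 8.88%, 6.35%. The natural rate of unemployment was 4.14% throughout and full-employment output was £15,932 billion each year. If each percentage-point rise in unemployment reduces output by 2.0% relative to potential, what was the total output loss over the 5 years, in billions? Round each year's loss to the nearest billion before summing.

Year 1988: gap = -2.0 × (7.6 - 4.14) = -6.92%, loss ≈ 15932 × 6.92/100 ≈ 1102.
Year 1989: gap = -2.0 × (6.65 - 4.14) = -5.02%, loss ≈ 15932 × 5.02/100 ≈ 800.
Year 1990: gap = -2.0 × (7.57 - 4.14) = -6.86%, loss ≈ 15932 × 6.86/100 ≈ 1093.
Year 1991: gap = -2.0 × (8.88 - 4.14) = -9.48%, loss ≈ 15932 × 9.48/100 ≈ 1510.
Year 1992: gap = -2.0 × (6.35 - 4.14) = -4.42%, loss ≈ 15932 × 4.42/100 ≈ 704.
Total lost output = 1102 + 800 + 1093 + 1510 + 704 = 5209 billion.

£5,209 billion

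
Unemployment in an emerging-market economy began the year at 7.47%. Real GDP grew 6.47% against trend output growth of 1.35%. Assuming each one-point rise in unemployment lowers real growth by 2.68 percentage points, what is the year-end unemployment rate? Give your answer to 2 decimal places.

Growth-rate Okun's law: g_Y = g_Y* - β × Δu, so Δu = (g_Y* - g_Y)/β.
Δu = (1.35 - 6.47)/2.68 = -5.12/2.68 = -1.91 percentage points.
Year-end unemployment = 7.47 - 1.91 = 5.56%.

5.56%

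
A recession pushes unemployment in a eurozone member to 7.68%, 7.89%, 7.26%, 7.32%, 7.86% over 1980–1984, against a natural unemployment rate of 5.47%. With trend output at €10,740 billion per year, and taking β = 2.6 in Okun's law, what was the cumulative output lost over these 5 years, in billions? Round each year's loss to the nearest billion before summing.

Year 1980: gap = -2.6 × (7.68 - 5.47) = -5.746%, loss ≈ 10740 × 5.746/100 ≈ 617.
Year 1981: gap = -2.6 × (7.89 - 5.47) = -6.292%, loss ≈ 10740 × 6.292/100 ≈ 676.
Year 1982: gap = -2.6 × (7.26 - 5.47) = -4.654%, loss ≈ 10740 × 4.654/100 ≈ 500.
Year 1983: gap = -2.6 × (7.32 - 5.47) = -4.81%, loss ≈ 10740 × 4.81/100 ≈ 517.
Year 1984: gap = -2.6 × (7.86 - 5.47) = -6.214%, loss ≈ 10740 × 6.214/100 ≈ 667.
Total lost output = 617 + 676 + 500 + 517 + 667 = 2977 billion.

€2,977 billion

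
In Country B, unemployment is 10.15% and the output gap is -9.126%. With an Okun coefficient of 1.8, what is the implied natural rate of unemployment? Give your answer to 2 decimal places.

5.08%

From Okun's law, u - u* = -(output gap)/β = -(-9.126)/1.8 = 5.07 points.
So u* = 10.15 - 5.07 = 5.08%.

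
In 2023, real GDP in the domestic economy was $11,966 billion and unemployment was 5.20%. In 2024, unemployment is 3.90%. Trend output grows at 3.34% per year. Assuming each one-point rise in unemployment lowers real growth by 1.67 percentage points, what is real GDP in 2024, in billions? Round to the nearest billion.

$12,625 billion

Δu = 3.9 - 5.2 = -1.3 points.
Okun's law (growth form): g_Y = g_Y* - β × Δu = 3.34 - 1.67 × (-1.30) = 3.34 + 2.171 = 5.511%.
Real GDP in the next year = 11966 × (1 + 5.511/100) = 11966 × 1.05511 ≈ 12625 billion.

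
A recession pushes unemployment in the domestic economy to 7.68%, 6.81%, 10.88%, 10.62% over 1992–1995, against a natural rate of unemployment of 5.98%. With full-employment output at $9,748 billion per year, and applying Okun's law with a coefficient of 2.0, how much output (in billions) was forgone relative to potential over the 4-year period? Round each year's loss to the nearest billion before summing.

$2,353 billion

Year 1992: gap = -2.0 × (7.68 - 5.98) = -3.4%, loss ≈ 9748 × 3.4/100 ≈ 331.
Year 1993: gap = -2.0 × (6.81 - 5.98) = -1.66%, loss ≈ 9748 × 1.66/100 ≈ 162.
Year 1994: gap = -2.0 × (10.88 - 5.98) = -9.8%, loss ≈ 9748 × 9.8/100 ≈ 955.
Year 1995: gap = -2.0 × (10.62 - 5.98) = -9.28%, loss ≈ 9748 × 9.28/100 ≈ 905.
Total lost output = 331 + 162 + 955 + 905 = 2353 billion.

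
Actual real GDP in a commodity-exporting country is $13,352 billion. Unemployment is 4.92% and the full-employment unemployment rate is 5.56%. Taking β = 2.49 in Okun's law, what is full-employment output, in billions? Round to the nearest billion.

$13,143 billion

Unemployment gap = 4.92 - 5.56 = -0.64 points, so output gap = -2.49 × (-0.64) = 1.5936%.
Since Y = Y* × (1 + gap/100), Y* = 13352/1.015936 ≈ 13143 billion.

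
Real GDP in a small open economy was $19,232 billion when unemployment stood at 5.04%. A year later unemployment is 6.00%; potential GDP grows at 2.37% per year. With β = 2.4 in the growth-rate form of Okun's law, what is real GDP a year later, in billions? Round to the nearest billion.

$19,245 billion

Δu = 6 - 5.04 = 0.96 points.
Okun's law (growth form): g_Y = g_Y* - β × Δu = 2.37 - 2.4 × (0.96) = 2.37 - 2.304 = 0.066%.
Real GDP in the next year = 19232 × (1 + 0.066/100) = 19232 × 1.00066 ≈ 19245 billion.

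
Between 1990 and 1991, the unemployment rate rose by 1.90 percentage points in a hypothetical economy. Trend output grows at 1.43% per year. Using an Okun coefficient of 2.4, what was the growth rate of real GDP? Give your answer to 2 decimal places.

Growth-rate Okun's law: g_Y = g_Y* - β × Δu.
g_Y = 1.43 - 2.4 × (1.90) = 1.43 - 4.56 = -3.13%, i.e. -3.13% to 2 d.p.

-3.13%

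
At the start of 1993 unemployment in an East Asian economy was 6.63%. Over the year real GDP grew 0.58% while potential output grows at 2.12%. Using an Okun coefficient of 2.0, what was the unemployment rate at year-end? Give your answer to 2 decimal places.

7.40%

Growth-rate Okun's law: g_Y = g_Y* - β × Δu, so Δu = (g_Y* - g_Y)/β.
Δu = (2.12 - 0.58)/2.0 = 1.54/2.0 = 0.77 percentage points.
Year-end unemployment = 6.63 + 0.77 = 7.40%.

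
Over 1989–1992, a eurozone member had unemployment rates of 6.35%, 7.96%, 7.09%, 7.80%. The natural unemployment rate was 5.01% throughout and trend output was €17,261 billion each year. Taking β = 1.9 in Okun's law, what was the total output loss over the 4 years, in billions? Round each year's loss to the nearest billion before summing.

Year 1989: gap = -1.9 × (6.35 - 5.01) = -2.546%, loss ≈ 17261 × 2.546/100 ≈ 439.
Year 1990: gap = -1.9 × (7.96 - 5.01) = -5.605%, loss ≈ 17261 × 5.605/100 ≈ 967.
Year 1991: gap = -1.9 × (7.09 - 5.01) = -3.952%, loss ≈ 17261 × 3.952/100 ≈ 682.
Year 1992: gap = -1.9 × (7.8 - 5.01) = -5.301%, loss ≈ 17261 × 5.301/100 ≈ 915.
Total lost output = 439 + 967 + 682 + 915 = 3003 billion.

€3,003 billion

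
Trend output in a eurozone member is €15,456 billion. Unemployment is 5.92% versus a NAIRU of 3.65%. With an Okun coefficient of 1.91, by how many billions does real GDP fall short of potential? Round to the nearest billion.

Output gap = -1.91 × (5.92 - 3.65) = -1.91 × 2.27 = -4.3357%.
Actual GDP ≈ 15456 × 0.956643 ≈ 14786 billion, so the shortfall is 15456 - 14786 = 670 billion.

€670 billion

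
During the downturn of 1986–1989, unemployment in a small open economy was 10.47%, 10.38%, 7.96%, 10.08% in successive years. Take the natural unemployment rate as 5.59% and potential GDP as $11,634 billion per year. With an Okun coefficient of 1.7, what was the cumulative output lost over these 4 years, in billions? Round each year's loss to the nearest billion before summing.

Year 1986: gap = -1.7 × (10.47 - 5.59) = -8.296%, loss ≈ 11634 × 8.296/100 ≈ 965.
Year 1987: gap = -1.7 × (10.38 - 5.59) = -8.143%, loss ≈ 11634 × 8.143/100 ≈ 947.
Year 1988: gap = -1.7 × (7.96 - 5.59) = -4.029%, loss ≈ 11634 × 4.029/100 ≈ 469.
Year 1989: gap = -1.7 × (10.08 - 5.59) = -7.633%, loss ≈ 11634 × 7.633/100 ≈ 888.
Total lost output = 965 + 947 + 469 + 888 = 3269 billion.

$3,269 billion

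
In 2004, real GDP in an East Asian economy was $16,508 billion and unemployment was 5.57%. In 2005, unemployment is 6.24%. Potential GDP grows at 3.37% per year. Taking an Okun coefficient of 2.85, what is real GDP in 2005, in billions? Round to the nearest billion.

Δu = 6.24 - 5.57 = 0.67 points.
Okun's law (growth form): g_Y = g_Y* - β × Δu = 3.37 - 2.85 × (0.67) = 3.37 - 1.9095 = 1.4605%.
Real GDP in the next year = 16508 × (1 + 1.4605/100) = 16508 × 1.014605 ≈ 16749 billion.

$16,749 billion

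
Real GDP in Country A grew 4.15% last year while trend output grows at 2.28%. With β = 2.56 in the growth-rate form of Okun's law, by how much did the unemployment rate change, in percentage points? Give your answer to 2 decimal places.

-0.73 percentage points

Growth-rate Okun's law: g_Y = g_Y* - β × Δu, so Δu = (g_Y* - g_Y)/β.
Δu = (2.28 - 4.15)/2.56 = -1.87/2.56 = -0.73 percentage points.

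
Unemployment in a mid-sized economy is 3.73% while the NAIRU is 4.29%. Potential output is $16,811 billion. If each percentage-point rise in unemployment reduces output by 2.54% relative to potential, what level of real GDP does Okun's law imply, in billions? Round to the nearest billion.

Unemployment gap = 3.73 - 4.29 = -0.56 points, so the output gap is -2.54 × (-0.56) = 1.4224%.
Actual GDP = 16811 × (1 + 1.4224/100) = 16811 × 1.014224 ≈ 17050 billion.

$17,050 billion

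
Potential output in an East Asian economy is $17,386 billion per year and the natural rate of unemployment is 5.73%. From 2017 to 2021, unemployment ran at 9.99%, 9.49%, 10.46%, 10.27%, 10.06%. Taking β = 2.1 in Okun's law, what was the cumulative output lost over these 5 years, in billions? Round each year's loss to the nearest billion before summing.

Year 2017: gap = -2.1 × (9.99 - 5.73) = -8.946%, loss ≈ 17386 × 8.946/100 ≈ 1555.
Year 2018: gap = -2.1 × (9.49 - 5.73) = -7.896%, loss ≈ 17386 × 7.896/100 ≈ 1373.
Year 2019: gap = -2.1 × (10.46 - 5.73) = -9.933%, loss ≈ 17386 × 9.933/100 ≈ 1727.
Year 2020: gap = -2.1 × (10.27 - 5.73) = -9.534%, loss ≈ 17386 × 9.534/100 ≈ 1658.
Year 2021: gap = -2.1 × (10.06 - 5.73) = -9.093%, loss ≈ 17386 × 9.093/100 ≈ 1581.
Total lost output = 1555 + 1373 + 1727 + 1658 + 1581 = 7894 billion.

$7,894 billion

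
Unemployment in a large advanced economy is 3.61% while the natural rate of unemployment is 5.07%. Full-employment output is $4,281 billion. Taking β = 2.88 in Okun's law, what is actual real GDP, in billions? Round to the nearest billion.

$4,461 billion

Unemployment gap = 3.61 - 5.07 = -1.46 points, so the output gap is -2.88 × (-1.46) = 4.2048%.
Actual GDP = 4281 × (1 + 4.2048/100) = 4281 × 1.042048 ≈ 4461 billion.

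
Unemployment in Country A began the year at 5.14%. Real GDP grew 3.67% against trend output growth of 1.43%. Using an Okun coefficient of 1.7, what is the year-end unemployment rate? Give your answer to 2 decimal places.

3.82%

Growth-rate Okun's law: g_Y = g_Y* - β × Δu, so Δu = (g_Y* - g_Y)/β.
Δu = (1.43 - 3.67)/1.7 = -2.24/1.7 = -1.32 percentage points.
Year-end unemployment = 5.14 - 1.32 = 3.82%.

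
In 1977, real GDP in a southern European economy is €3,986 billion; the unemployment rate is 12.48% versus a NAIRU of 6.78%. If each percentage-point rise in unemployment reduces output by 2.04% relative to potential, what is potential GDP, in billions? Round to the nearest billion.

€4,510 billion

Unemployment gap = 12.48 - 6.78 = 5.7 points, so output gap = -2.04 × 5.7 = -11.628%.
Since Y = Y* × (1 + gap/100), Y* = 3986/0.88372 ≈ 4510 billion.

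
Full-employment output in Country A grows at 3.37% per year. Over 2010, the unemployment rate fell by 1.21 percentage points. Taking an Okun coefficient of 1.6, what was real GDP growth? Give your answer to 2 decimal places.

5.31%

Growth-rate Okun's law: g_Y = g_Y* - β × Δu.
g_Y = 3.37 - 1.6 × (-1.21) = 3.37 + 1.936 = 5.306%, i.e. 5.31% to 2 d.p.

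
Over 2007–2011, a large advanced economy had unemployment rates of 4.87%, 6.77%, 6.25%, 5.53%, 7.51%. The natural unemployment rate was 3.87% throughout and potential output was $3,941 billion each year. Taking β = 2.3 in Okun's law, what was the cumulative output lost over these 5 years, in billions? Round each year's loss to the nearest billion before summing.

$1,050 billion

Year 2007: gap = -2.3 × (4.87 - 3.87) = -2.3%, loss ≈ 3941 × 2.3/100 ≈ 91.
Year 2008: gap = -2.3 × (6.77 - 3.87) = -6.67%, loss ≈ 3941 × 6.67/100 ≈ 263.
Year 2009: gap = -2.3 × (6.25 - 3.87) = -5.474%, loss ≈ 3941 × 5.474/100 ≈ 216.
Year 2010: gap = -2.3 × (5.53 - 3.87) = -3.818%, loss ≈ 3941 × 3.818/100 ≈ 150.
Year 2011: gap = -2.3 × (7.51 - 3.87) = -8.372%, loss ≈ 3941 × 8.372/100 ≈ 330.
Total lost output = 91 + 263 + 216 + 150 + 330 = 1050 billion.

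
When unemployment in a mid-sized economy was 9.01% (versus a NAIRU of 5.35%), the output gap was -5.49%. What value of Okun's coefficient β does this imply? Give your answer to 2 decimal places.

β ≈ 1.50

Okun's law: output gap = -β × (u - u*).
-5.49 = -β × (9.01 - 5.35) = -β × 3.66, so β = 5.49/3.66 = 1.50.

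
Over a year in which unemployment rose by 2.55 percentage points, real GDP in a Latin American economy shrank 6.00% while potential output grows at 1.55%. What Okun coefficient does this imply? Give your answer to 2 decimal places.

Growth form: g_Y = g_Y* - β × Δu, so β = (g_Y* - g_Y)/Δu.
β = (1.55 + 6)/2.55 = 7.55/2.55 = 2.96.

β ≈ 2.96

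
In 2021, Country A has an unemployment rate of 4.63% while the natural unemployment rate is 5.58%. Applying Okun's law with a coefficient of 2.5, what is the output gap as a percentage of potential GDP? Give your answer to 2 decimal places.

2.38%

The unemployment gap is 4.63 - 5.58 = -0.95 percentage points.
Okun's law gives an output gap of -2.5 × (-0.95) = 2.375%, i.e. 2.38% above potential.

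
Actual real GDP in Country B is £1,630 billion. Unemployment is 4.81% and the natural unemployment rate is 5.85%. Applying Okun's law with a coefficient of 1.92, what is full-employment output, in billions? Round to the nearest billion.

£1,598 billion

Unemployment gap = 4.81 - 5.85 = -1.04 points, so output gap = -1.92 × (-1.04) = 1.9968%.
Since Y = Y* × (1 + gap/100), Y* = 1630/1.019968 ≈ 1598 billion.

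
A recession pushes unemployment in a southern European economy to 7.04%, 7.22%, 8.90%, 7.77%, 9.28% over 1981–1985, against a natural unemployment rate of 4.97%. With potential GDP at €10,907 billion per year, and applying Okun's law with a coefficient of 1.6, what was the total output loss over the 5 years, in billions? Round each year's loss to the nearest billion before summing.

Year 1981: gap = -1.6 × (7.04 - 4.97) = -3.312%, loss ≈ 10907 × 3.312/100 ≈ 361.
Year 1982: gap = -1.6 × (7.22 - 4.97) = -3.6%, loss ≈ 10907 × 3.6/100 ≈ 393.
Year 1983: gap = -1.6 × (8.9 - 4.97) = -6.288%, loss ≈ 10907 × 6.288/100 ≈ 686.
Year 1984: gap = -1.6 × (7.77 - 4.97) = -4.48%, loss ≈ 10907 × 4.48/100 ≈ 489.
Year 1985: gap = -1.6 × (9.28 - 4.97) = -6.896%, loss ≈ 10907 × 6.896/100 ≈ 752.
Total lost output = 361 + 393 + 686 + 489 + 752 = 2681 billion.

€2,681 billion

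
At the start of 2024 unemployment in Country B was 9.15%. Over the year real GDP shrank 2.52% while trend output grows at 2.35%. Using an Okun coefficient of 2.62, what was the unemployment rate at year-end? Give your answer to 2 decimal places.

11.01%

Growth-rate Okun's law: g_Y = g_Y* - β × Δu, so Δu = (g_Y* - g_Y)/β.
Δu = (2.35 + 2.52)/2.62 = 4.87/2.62 = 1.86 percentage points.
Year-end unemployment = 9.15 + 1.86 = 11.01%.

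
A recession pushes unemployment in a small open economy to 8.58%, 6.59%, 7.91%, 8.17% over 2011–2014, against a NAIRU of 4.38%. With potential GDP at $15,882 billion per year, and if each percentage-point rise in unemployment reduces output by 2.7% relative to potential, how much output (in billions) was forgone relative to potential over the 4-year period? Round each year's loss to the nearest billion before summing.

Year 2011: gap = -2.7 × (8.58 - 4.38) = -11.34%, loss ≈ 15882 × 11.34/100 ≈ 1801.
Year 2012: gap = -2.7 × (6.59 - 4.38) = -5.967%, loss ≈ 15882 × 5.967/100 ≈ 948.
Year 2013: gap = -2.7 × (7.91 - 4.38) = -9.531%, loss ≈ 15882 × 9.531/100 ≈ 1514.
Year 2014: gap = -2.7 × (8.17 - 4.38) = -10.233%, loss ≈ 15882 × 10.233/100 ≈ 1625.
Total lost output = 1801 + 948 + 1514 + 1625 = 5888 billion.

$5,888 billion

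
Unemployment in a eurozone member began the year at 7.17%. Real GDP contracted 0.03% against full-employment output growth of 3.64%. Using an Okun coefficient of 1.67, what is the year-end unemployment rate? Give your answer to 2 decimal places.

9.37%

Growth-rate Okun's law: g_Y = g_Y* - β × Δu, so Δu = (g_Y* - g_Y)/β.
Δu = (3.64 + 0.03)/1.67 = 3.67/1.67 = 2.20 percentage points.
Year-end unemployment = 7.17 + 2.2 = 9.37%.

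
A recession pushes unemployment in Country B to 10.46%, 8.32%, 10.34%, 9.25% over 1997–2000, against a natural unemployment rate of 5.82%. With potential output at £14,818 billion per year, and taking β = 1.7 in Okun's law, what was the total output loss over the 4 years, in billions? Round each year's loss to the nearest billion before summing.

Year 1997: gap = -1.7 × (10.46 - 5.82) = -7.888%, loss ≈ 14818 × 7.888/100 ≈ 1169.
Year 1998: gap = -1.7 × (8.32 - 5.82) = -4.25%, loss ≈ 14818 × 4.25/100 ≈ 630.
Year 1999: gap = -1.7 × (10.34 - 5.82) = -7.684%, loss ≈ 14818 × 7.684/100 ≈ 1139.
Year 2000: gap = -1.7 × (9.25 - 5.82) = -5.831%, loss ≈ 14818 × 5.831/100 ≈ 864.
Total lost output = 1169 + 630 + 1139 + 864 = 3802 billion.

£3,802 billion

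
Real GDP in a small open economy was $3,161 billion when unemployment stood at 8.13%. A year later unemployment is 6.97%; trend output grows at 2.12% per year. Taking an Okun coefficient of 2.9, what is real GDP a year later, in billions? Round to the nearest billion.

$3,334 billion

Δu = 6.97 - 8.13 = -1.16 points.
Okun's law (growth form): g_Y = g_Y* - β × Δu = 2.12 - 2.9 × (-1.16) = 2.12 + 3.364 = 5.484%.
Real GDP in the next year = 3161 × (1 + 5.484/100) = 3161 × 1.05484 ≈ 3334 billion.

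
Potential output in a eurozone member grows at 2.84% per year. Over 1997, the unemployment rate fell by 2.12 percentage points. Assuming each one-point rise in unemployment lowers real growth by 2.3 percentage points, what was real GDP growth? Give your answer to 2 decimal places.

7.72%

Growth-rate Okun's law: g_Y = g_Y* - β × Δu.
g_Y = 2.84 - 2.3 × (-2.12) = 2.84 + 4.876 = 7.716%, i.e. 7.72% to 2 d.p.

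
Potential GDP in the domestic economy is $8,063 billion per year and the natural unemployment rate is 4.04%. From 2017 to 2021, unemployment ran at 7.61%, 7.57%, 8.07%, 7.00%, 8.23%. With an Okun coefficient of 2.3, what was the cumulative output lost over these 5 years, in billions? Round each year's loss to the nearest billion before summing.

Year 2017: gap = -2.3 × (7.61 - 4.04) = -8.211%, loss ≈ 8063 × 8.211/100 ≈ 662.
Year 2018: gap = -2.3 × (7.57 - 4.04) = -8.119%, loss ≈ 8063 × 8.119/100 ≈ 655.
Year 2019: gap = -2.3 × (8.07 - 4.04) = -9.269%, loss ≈ 8063 × 9.269/100 ≈ 747.
Year 2020: gap = -2.3 × (7 - 4.04) = -6.808%, loss ≈ 8063 × 6.808/100 ≈ 549.
Year 2021: gap = -2.3 × (8.23 - 4.04) = -9.637%, loss ≈ 8063 × 9.637/100 ≈ 777.
Total lost output = 662 + 655 + 747 + 549 + 777 = 3390 billion.

$3,390 billion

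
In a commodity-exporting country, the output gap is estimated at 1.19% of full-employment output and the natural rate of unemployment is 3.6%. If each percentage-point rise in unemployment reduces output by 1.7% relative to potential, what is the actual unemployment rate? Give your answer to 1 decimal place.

2.9%

From Okun's law, u - u* = -(output gap)/β = -(1.19)/1.7 = -0.7 points.
So u = 3.6 - 0.7 = 2.9%.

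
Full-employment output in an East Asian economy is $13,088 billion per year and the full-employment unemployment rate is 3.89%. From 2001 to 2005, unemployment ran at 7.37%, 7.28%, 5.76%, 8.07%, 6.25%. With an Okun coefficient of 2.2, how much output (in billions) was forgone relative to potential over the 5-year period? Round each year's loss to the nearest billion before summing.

$4,400 billion

Year 2001: gap = -2.2 × (7.37 - 3.89) = -7.656%, loss ≈ 13088 × 7.656/100 ≈ 1002.
Year 2002: gap = -2.2 × (7.28 - 3.89) = -7.458%, loss ≈ 13088 × 7.458/100 ≈ 976.
Year 2003: gap = -2.2 × (5.76 - 3.89) = -4.114%, loss ≈ 13088 × 4.114/100 ≈ 538.
Year 2004: gap = -2.2 × (8.07 - 3.89) = -9.196%, loss ≈ 13088 × 9.196/100 ≈ 1204.
Year 2005: gap = -2.2 × (6.25 - 3.89) = -5.192%, loss ≈ 13088 × 5.192/100 ≈ 680.
Total lost output = 1002 + 976 + 538 + 1204 + 680 = 4400 billion.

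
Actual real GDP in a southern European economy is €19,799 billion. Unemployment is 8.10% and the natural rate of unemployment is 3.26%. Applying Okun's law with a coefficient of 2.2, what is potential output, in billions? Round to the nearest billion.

€22,158 billion

Unemployment gap = 8.1 - 3.26 = 4.84 points, so output gap = -2.2 × 4.84 = -10.648%.
Since Y = Y* × (1 + gap/100), Y* = 19799/0.89352 ≈ 22158 billion.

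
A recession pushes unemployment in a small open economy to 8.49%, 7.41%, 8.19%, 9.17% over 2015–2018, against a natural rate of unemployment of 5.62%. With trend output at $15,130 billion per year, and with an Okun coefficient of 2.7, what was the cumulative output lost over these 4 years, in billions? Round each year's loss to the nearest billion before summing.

Year 2015: gap = -2.7 × (8.49 - 5.62) = -7.749%, loss ≈ 15130 × 7.749/100 ≈ 1172.
Year 2016: gap = -2.7 × (7.41 - 5.62) = -4.833%, loss ≈ 15130 × 4.833/100 ≈ 731.
Year 2017: gap = -2.7 × (8.19 - 5.62) = -6.939%, loss ≈ 15130 × 6.939/100 ≈ 1050.
Year 2018: gap = -2.7 × (9.17 - 5.62) = -9.585%, loss ≈ 15130 × 9.585/100 ≈ 1450.
Total lost output = 1172 + 731 + 1050 + 1450 = 4403 billion.

$4,403 billion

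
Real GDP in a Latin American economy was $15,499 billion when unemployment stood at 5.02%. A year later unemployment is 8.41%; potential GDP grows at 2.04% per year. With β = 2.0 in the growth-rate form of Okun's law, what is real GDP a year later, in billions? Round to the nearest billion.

Δu = 8.41 - 5.02 = 3.39 points.
Okun's law (growth form): g_Y = g_Y* - β × Δu = 2.04 - 2.0 × (3.39) = 2.04 - 6.78 = -4.74%.
Real GDP in the next year = 15499 × (1 - 4.74/100) = 15499 × 0.9526 ≈ 14764 billion.

$14,764 billion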